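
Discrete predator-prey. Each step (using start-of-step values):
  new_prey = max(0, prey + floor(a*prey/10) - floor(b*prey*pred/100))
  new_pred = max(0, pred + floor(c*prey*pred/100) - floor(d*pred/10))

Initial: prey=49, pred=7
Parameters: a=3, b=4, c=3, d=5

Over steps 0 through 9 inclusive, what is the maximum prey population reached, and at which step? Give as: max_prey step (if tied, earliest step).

Step 1: prey: 49+14-13=50; pred: 7+10-3=14
Step 2: prey: 50+15-28=37; pred: 14+21-7=28
Step 3: prey: 37+11-41=7; pred: 28+31-14=45
Step 4: prey: 7+2-12=0; pred: 45+9-22=32
Step 5: prey: 0+0-0=0; pred: 32+0-16=16
Step 6: prey: 0+0-0=0; pred: 16+0-8=8
Step 7: prey: 0+0-0=0; pred: 8+0-4=4
Step 8: prey: 0+0-0=0; pred: 4+0-2=2
Step 9: prey: 0+0-0=0; pred: 2+0-1=1
Max prey = 50 at step 1

Answer: 50 1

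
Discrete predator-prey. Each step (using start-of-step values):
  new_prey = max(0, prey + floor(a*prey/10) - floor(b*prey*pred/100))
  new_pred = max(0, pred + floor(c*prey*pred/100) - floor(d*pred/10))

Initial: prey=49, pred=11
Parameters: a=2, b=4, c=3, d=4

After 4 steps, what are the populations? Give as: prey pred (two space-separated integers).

Step 1: prey: 49+9-21=37; pred: 11+16-4=23
Step 2: prey: 37+7-34=10; pred: 23+25-9=39
Step 3: prey: 10+2-15=0; pred: 39+11-15=35
Step 4: prey: 0+0-0=0; pred: 35+0-14=21

Answer: 0 21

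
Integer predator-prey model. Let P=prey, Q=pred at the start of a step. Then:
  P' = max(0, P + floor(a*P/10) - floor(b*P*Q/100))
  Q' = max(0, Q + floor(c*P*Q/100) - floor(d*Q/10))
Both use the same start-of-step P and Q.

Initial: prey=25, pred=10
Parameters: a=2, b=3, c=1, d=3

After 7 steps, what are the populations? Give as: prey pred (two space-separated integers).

Step 1: prey: 25+5-7=23; pred: 10+2-3=9
Step 2: prey: 23+4-6=21; pred: 9+2-2=9
Step 3: prey: 21+4-5=20; pred: 9+1-2=8
Step 4: prey: 20+4-4=20; pred: 8+1-2=7
Step 5: prey: 20+4-4=20; pred: 7+1-2=6
Step 6: prey: 20+4-3=21; pred: 6+1-1=6
Step 7: prey: 21+4-3=22; pred: 6+1-1=6

Answer: 22 6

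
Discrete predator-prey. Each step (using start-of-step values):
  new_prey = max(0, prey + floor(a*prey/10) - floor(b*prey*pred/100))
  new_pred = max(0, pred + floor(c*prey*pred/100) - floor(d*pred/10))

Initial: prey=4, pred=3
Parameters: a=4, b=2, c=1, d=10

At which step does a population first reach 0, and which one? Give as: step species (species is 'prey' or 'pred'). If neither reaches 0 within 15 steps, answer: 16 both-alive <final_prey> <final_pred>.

Step 1: prey: 4+1-0=5; pred: 3+0-3=0
First extinction: pred at step 1

Answer: 1 pred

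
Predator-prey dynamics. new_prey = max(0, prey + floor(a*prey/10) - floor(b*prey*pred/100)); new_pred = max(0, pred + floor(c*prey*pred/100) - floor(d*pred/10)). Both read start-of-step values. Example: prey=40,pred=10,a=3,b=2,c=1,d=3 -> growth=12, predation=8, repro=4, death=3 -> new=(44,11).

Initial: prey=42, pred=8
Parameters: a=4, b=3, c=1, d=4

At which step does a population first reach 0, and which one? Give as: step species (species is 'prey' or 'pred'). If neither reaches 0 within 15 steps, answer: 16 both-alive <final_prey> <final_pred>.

Answer: 16 both-alive 11 3

Derivation:
Step 1: prey: 42+16-10=48; pred: 8+3-3=8
Step 2: prey: 48+19-11=56; pred: 8+3-3=8
Step 3: prey: 56+22-13=65; pred: 8+4-3=9
Step 4: prey: 65+26-17=74; pred: 9+5-3=11
Step 5: prey: 74+29-24=79; pred: 11+8-4=15
Step 6: prey: 79+31-35=75; pred: 15+11-6=20
Step 7: prey: 75+30-45=60; pred: 20+15-8=27
Step 8: prey: 60+24-48=36; pred: 27+16-10=33
Step 9: prey: 36+14-35=15; pred: 33+11-13=31
Step 10: prey: 15+6-13=8; pred: 31+4-12=23
Step 11: prey: 8+3-5=6; pred: 23+1-9=15
Step 12: prey: 6+2-2=6; pred: 15+0-6=9
Step 13: prey: 6+2-1=7; pred: 9+0-3=6
Step 14: prey: 7+2-1=8; pred: 6+0-2=4
Step 15: prey: 8+3-0=11; pred: 4+0-1=3
No extinction within 15 steps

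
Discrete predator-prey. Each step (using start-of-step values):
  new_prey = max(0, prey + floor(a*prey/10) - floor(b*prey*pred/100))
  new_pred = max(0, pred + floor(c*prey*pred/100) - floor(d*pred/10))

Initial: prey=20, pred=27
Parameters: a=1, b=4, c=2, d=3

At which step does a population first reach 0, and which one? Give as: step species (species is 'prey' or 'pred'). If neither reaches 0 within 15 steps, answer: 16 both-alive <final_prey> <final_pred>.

Answer: 2 prey

Derivation:
Step 1: prey: 20+2-21=1; pred: 27+10-8=29
Step 2: prey: 1+0-1=0; pred: 29+0-8=21
First extinction: prey at step 2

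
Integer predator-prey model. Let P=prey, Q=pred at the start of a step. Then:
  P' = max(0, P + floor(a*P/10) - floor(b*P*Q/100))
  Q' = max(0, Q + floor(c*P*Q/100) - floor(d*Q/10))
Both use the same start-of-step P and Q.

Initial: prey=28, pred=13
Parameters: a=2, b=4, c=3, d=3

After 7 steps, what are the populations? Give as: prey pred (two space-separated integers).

Step 1: prey: 28+5-14=19; pred: 13+10-3=20
Step 2: prey: 19+3-15=7; pred: 20+11-6=25
Step 3: prey: 7+1-7=1; pred: 25+5-7=23
Step 4: prey: 1+0-0=1; pred: 23+0-6=17
Step 5: prey: 1+0-0=1; pred: 17+0-5=12
Step 6: prey: 1+0-0=1; pred: 12+0-3=9
Step 7: prey: 1+0-0=1; pred: 9+0-2=7

Answer: 1 7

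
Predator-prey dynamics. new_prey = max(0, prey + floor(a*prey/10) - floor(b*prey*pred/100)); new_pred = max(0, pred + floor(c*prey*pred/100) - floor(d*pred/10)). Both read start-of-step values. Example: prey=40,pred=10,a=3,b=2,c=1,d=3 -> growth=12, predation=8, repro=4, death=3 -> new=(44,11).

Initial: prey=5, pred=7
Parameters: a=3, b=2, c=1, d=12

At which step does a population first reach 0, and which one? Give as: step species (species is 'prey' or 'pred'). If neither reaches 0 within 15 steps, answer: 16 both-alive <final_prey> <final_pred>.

Answer: 1 pred

Derivation:
Step 1: prey: 5+1-0=6; pred: 7+0-8=0
First extinction: pred at step 1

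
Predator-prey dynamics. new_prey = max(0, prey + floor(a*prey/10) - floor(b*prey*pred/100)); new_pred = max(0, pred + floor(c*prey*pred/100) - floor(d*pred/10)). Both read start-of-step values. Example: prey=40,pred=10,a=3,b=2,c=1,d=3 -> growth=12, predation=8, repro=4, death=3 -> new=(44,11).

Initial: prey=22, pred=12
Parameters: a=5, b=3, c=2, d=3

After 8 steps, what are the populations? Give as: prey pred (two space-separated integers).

Answer: 3 23

Derivation:
Step 1: prey: 22+11-7=26; pred: 12+5-3=14
Step 2: prey: 26+13-10=29; pred: 14+7-4=17
Step 3: prey: 29+14-14=29; pred: 17+9-5=21
Step 4: prey: 29+14-18=25; pred: 21+12-6=27
Step 5: prey: 25+12-20=17; pred: 27+13-8=32
Step 6: prey: 17+8-16=9; pred: 32+10-9=33
Step 7: prey: 9+4-8=5; pred: 33+5-9=29
Step 8: prey: 5+2-4=3; pred: 29+2-8=23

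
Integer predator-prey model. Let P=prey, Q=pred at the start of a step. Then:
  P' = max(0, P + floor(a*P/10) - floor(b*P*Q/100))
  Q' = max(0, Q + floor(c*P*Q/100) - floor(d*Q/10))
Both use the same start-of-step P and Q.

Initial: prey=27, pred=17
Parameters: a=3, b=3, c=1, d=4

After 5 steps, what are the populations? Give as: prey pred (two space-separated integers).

Answer: 20 6

Derivation:
Step 1: prey: 27+8-13=22; pred: 17+4-6=15
Step 2: prey: 22+6-9=19; pred: 15+3-6=12
Step 3: prey: 19+5-6=18; pred: 12+2-4=10
Step 4: prey: 18+5-5=18; pred: 10+1-4=7
Step 5: prey: 18+5-3=20; pred: 7+1-2=6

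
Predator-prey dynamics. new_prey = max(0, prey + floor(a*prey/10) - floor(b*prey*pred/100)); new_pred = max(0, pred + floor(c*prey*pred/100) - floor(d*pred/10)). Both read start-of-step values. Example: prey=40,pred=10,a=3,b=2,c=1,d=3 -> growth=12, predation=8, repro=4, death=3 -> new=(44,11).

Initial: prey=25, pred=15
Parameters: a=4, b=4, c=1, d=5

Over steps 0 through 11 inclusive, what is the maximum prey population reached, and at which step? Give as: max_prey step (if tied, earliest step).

Step 1: prey: 25+10-15=20; pred: 15+3-7=11
Step 2: prey: 20+8-8=20; pred: 11+2-5=8
Step 3: prey: 20+8-6=22; pred: 8+1-4=5
Step 4: prey: 22+8-4=26; pred: 5+1-2=4
Step 5: prey: 26+10-4=32; pred: 4+1-2=3
Step 6: prey: 32+12-3=41; pred: 3+0-1=2
Step 7: prey: 41+16-3=54; pred: 2+0-1=1
Step 8: prey: 54+21-2=73; pred: 1+0-0=1
Step 9: prey: 73+29-2=100; pred: 1+0-0=1
Step 10: prey: 100+40-4=136; pred: 1+1-0=2
Step 11: prey: 136+54-10=180; pred: 2+2-1=3
Max prey = 180 at step 11

Answer: 180 11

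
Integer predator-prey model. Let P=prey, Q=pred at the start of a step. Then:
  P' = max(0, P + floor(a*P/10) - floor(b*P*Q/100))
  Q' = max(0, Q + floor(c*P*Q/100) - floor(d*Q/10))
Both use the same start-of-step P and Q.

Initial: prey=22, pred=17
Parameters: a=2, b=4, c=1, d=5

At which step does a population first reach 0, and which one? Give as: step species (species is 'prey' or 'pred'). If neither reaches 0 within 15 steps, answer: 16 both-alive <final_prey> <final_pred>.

Step 1: prey: 22+4-14=12; pred: 17+3-8=12
Step 2: prey: 12+2-5=9; pred: 12+1-6=7
Step 3: prey: 9+1-2=8; pred: 7+0-3=4
Step 4: prey: 8+1-1=8; pred: 4+0-2=2
Step 5: prey: 8+1-0=9; pred: 2+0-1=1
Step 6: prey: 9+1-0=10; pred: 1+0-0=1
Step 7: prey: 10+2-0=12; pred: 1+0-0=1
Step 8: prey: 12+2-0=14; pred: 1+0-0=1
Step 9: prey: 14+2-0=16; pred: 1+0-0=1
Step 10: prey: 16+3-0=19; pred: 1+0-0=1
Step 11: prey: 19+3-0=22; pred: 1+0-0=1
Step 12: prey: 22+4-0=26; pred: 1+0-0=1
Step 13: prey: 26+5-1=30; pred: 1+0-0=1
Step 14: prey: 30+6-1=35; pred: 1+0-0=1
Step 15: prey: 35+7-1=41; pred: 1+0-0=1
No extinction within 15 steps

Answer: 16 both-alive 41 1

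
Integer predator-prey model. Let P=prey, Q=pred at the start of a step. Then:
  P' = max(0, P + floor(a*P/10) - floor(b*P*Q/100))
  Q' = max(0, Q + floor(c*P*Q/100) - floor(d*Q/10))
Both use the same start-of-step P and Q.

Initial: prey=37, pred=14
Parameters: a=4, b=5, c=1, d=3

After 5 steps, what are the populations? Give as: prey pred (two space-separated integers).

Answer: 8 7

Derivation:
Step 1: prey: 37+14-25=26; pred: 14+5-4=15
Step 2: prey: 26+10-19=17; pred: 15+3-4=14
Step 3: prey: 17+6-11=12; pred: 14+2-4=12
Step 4: prey: 12+4-7=9; pred: 12+1-3=10
Step 5: prey: 9+3-4=8; pred: 10+0-3=7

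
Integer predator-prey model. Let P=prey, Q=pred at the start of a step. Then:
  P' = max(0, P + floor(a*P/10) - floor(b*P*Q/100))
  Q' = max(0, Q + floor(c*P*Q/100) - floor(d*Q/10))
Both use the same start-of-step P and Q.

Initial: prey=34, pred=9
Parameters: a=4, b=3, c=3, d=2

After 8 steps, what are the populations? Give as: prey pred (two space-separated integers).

Answer: 0 32

Derivation:
Step 1: prey: 34+13-9=38; pred: 9+9-1=17
Step 2: prey: 38+15-19=34; pred: 17+19-3=33
Step 3: prey: 34+13-33=14; pred: 33+33-6=60
Step 4: prey: 14+5-25=0; pred: 60+25-12=73
Step 5: prey: 0+0-0=0; pred: 73+0-14=59
Step 6: prey: 0+0-0=0; pred: 59+0-11=48
Step 7: prey: 0+0-0=0; pred: 48+0-9=39
Step 8: prey: 0+0-0=0; pred: 39+0-7=32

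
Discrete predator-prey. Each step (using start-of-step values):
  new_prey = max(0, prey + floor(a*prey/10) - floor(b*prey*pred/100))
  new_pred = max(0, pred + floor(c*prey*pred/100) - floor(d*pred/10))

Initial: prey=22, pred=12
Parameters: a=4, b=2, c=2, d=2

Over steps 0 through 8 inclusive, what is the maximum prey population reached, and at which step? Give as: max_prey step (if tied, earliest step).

Step 1: prey: 22+8-5=25; pred: 12+5-2=15
Step 2: prey: 25+10-7=28; pred: 15+7-3=19
Step 3: prey: 28+11-10=29; pred: 19+10-3=26
Step 4: prey: 29+11-15=25; pred: 26+15-5=36
Step 5: prey: 25+10-18=17; pred: 36+18-7=47
Step 6: prey: 17+6-15=8; pred: 47+15-9=53
Step 7: prey: 8+3-8=3; pred: 53+8-10=51
Step 8: prey: 3+1-3=1; pred: 51+3-10=44
Max prey = 29 at step 3

Answer: 29 3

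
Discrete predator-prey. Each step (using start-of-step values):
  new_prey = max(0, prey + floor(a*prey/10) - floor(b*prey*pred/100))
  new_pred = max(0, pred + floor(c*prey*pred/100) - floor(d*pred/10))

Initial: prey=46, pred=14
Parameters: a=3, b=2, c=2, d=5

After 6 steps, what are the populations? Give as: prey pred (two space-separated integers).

Answer: 4 25

Derivation:
Step 1: prey: 46+13-12=47; pred: 14+12-7=19
Step 2: prey: 47+14-17=44; pred: 19+17-9=27
Step 3: prey: 44+13-23=34; pred: 27+23-13=37
Step 4: prey: 34+10-25=19; pred: 37+25-18=44
Step 5: prey: 19+5-16=8; pred: 44+16-22=38
Step 6: prey: 8+2-6=4; pred: 38+6-19=25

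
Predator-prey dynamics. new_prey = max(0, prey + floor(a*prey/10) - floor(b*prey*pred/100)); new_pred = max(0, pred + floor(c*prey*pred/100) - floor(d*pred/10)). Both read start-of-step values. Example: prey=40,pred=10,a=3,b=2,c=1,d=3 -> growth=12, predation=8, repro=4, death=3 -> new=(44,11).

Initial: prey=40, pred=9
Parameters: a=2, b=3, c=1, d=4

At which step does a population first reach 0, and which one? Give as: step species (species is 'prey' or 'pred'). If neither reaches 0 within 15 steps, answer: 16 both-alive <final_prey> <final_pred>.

Step 1: prey: 40+8-10=38; pred: 9+3-3=9
Step 2: prey: 38+7-10=35; pred: 9+3-3=9
Step 3: prey: 35+7-9=33; pred: 9+3-3=9
Step 4: prey: 33+6-8=31; pred: 9+2-3=8
Step 5: prey: 31+6-7=30; pred: 8+2-3=7
Step 6: prey: 30+6-6=30; pred: 7+2-2=7
Steps 7-15: state stable at prey=30, pred=7 (no change)
No extinction within 15 steps

Answer: 16 both-alive 30 7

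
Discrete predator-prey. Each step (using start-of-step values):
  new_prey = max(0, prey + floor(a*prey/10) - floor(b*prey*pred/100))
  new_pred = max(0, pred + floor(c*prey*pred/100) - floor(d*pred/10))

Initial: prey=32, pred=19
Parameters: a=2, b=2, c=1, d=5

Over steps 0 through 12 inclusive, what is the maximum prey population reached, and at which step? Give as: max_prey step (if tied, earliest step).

Step 1: prey: 32+6-12=26; pred: 19+6-9=16
Step 2: prey: 26+5-8=23; pred: 16+4-8=12
Step 3: prey: 23+4-5=22; pred: 12+2-6=8
Step 4: prey: 22+4-3=23; pred: 8+1-4=5
Step 5: prey: 23+4-2=25; pred: 5+1-2=4
Step 6: prey: 25+5-2=28; pred: 4+1-2=3
Step 7: prey: 28+5-1=32; pred: 3+0-1=2
Step 8: prey: 32+6-1=37; pred: 2+0-1=1
Step 9: prey: 37+7-0=44; pred: 1+0-0=1
Step 10: prey: 44+8-0=52; pred: 1+0-0=1
Step 11: prey: 52+10-1=61; pred: 1+0-0=1
Step 12: prey: 61+12-1=72; pred: 1+0-0=1
Max prey = 72 at step 12

Answer: 72 12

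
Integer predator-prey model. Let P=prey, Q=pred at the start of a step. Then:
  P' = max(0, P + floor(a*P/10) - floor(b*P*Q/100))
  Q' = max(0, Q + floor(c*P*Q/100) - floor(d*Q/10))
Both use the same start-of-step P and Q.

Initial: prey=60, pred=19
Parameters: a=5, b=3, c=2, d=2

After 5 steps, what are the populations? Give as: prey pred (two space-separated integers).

Answer: 0 58

Derivation:
Step 1: prey: 60+30-34=56; pred: 19+22-3=38
Step 2: prey: 56+28-63=21; pred: 38+42-7=73
Step 3: prey: 21+10-45=0; pred: 73+30-14=89
Step 4: prey: 0+0-0=0; pred: 89+0-17=72
Step 5: prey: 0+0-0=0; pred: 72+0-14=58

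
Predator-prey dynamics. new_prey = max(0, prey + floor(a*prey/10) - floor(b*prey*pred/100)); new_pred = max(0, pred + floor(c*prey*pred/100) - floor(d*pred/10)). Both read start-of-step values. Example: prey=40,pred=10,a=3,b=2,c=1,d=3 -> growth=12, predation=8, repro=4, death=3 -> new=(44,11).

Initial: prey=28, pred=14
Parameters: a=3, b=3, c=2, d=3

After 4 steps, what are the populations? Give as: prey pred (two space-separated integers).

Step 1: prey: 28+8-11=25; pred: 14+7-4=17
Step 2: prey: 25+7-12=20; pred: 17+8-5=20
Step 3: prey: 20+6-12=14; pred: 20+8-6=22
Step 4: prey: 14+4-9=9; pred: 22+6-6=22

Answer: 9 22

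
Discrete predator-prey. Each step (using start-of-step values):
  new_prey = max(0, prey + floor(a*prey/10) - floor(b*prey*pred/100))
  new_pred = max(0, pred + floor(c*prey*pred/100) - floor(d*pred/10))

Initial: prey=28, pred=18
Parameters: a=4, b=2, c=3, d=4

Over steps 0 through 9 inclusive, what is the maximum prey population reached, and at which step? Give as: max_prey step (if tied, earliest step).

Step 1: prey: 28+11-10=29; pred: 18+15-7=26
Step 2: prey: 29+11-15=25; pred: 26+22-10=38
Step 3: prey: 25+10-19=16; pred: 38+28-15=51
Step 4: prey: 16+6-16=6; pred: 51+24-20=55
Step 5: prey: 6+2-6=2; pred: 55+9-22=42
Step 6: prey: 2+0-1=1; pred: 42+2-16=28
Step 7: prey: 1+0-0=1; pred: 28+0-11=17
Step 8: prey: 1+0-0=1; pred: 17+0-6=11
Step 9: prey: 1+0-0=1; pred: 11+0-4=7
Max prey = 29 at step 1

Answer: 29 1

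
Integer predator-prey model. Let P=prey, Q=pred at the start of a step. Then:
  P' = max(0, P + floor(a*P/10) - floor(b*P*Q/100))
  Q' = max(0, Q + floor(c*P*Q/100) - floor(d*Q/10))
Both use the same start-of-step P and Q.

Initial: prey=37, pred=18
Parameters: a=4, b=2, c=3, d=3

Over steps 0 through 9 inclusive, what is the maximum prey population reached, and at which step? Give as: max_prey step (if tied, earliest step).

Step 1: prey: 37+14-13=38; pred: 18+19-5=32
Step 2: prey: 38+15-24=29; pred: 32+36-9=59
Step 3: prey: 29+11-34=6; pred: 59+51-17=93
Step 4: prey: 6+2-11=0; pred: 93+16-27=82
Step 5: prey: 0+0-0=0; pred: 82+0-24=58
Step 6: prey: 0+0-0=0; pred: 58+0-17=41
Step 7: prey: 0+0-0=0; pred: 41+0-12=29
Step 8: prey: 0+0-0=0; pred: 29+0-8=21
Step 9: prey: 0+0-0=0; pred: 21+0-6=15
Max prey = 38 at step 1

Answer: 38 1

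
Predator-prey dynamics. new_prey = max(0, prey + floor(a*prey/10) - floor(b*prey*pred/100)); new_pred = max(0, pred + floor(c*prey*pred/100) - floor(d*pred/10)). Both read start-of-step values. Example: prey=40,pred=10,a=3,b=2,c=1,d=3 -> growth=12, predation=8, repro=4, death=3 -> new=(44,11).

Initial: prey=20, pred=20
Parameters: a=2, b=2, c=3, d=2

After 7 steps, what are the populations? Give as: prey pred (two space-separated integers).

Step 1: prey: 20+4-8=16; pred: 20+12-4=28
Step 2: prey: 16+3-8=11; pred: 28+13-5=36
Step 3: prey: 11+2-7=6; pred: 36+11-7=40
Step 4: prey: 6+1-4=3; pred: 40+7-8=39
Step 5: prey: 3+0-2=1; pred: 39+3-7=35
Step 6: prey: 1+0-0=1; pred: 35+1-7=29
Step 7: prey: 1+0-0=1; pred: 29+0-5=24

Answer: 1 24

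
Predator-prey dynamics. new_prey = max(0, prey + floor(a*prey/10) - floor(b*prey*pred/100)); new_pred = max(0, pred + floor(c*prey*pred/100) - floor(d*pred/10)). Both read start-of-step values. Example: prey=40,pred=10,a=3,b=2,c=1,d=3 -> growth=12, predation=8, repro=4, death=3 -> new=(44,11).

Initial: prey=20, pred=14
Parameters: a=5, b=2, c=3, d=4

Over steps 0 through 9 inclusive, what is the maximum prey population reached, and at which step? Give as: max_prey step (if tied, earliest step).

Answer: 30 3

Derivation:
Step 1: prey: 20+10-5=25; pred: 14+8-5=17
Step 2: prey: 25+12-8=29; pred: 17+12-6=23
Step 3: prey: 29+14-13=30; pred: 23+20-9=34
Step 4: prey: 30+15-20=25; pred: 34+30-13=51
Step 5: prey: 25+12-25=12; pred: 51+38-20=69
Step 6: prey: 12+6-16=2; pred: 69+24-27=66
Step 7: prey: 2+1-2=1; pred: 66+3-26=43
Step 8: prey: 1+0-0=1; pred: 43+1-17=27
Step 9: prey: 1+0-0=1; pred: 27+0-10=17
Max prey = 30 at step 3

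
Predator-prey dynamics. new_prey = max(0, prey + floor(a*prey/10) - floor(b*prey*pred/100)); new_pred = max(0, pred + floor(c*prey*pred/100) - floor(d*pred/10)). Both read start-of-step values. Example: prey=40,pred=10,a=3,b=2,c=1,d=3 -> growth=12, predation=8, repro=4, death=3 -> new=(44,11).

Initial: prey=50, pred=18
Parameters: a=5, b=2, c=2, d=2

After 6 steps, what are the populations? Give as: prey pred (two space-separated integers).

Step 1: prey: 50+25-18=57; pred: 18+18-3=33
Step 2: prey: 57+28-37=48; pred: 33+37-6=64
Step 3: prey: 48+24-61=11; pred: 64+61-12=113
Step 4: prey: 11+5-24=0; pred: 113+24-22=115
Step 5: prey: 0+0-0=0; pred: 115+0-23=92
Step 6: prey: 0+0-0=0; pred: 92+0-18=74

Answer: 0 74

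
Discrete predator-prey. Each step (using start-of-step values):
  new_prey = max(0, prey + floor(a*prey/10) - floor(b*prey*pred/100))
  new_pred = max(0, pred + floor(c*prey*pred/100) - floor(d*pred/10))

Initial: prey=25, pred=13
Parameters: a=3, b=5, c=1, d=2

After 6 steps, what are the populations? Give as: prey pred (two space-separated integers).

Answer: 2 8

Derivation:
Step 1: prey: 25+7-16=16; pred: 13+3-2=14
Step 2: prey: 16+4-11=9; pred: 14+2-2=14
Step 3: prey: 9+2-6=5; pred: 14+1-2=13
Step 4: prey: 5+1-3=3; pred: 13+0-2=11
Step 5: prey: 3+0-1=2; pred: 11+0-2=9
Step 6: prey: 2+0-0=2; pred: 9+0-1=8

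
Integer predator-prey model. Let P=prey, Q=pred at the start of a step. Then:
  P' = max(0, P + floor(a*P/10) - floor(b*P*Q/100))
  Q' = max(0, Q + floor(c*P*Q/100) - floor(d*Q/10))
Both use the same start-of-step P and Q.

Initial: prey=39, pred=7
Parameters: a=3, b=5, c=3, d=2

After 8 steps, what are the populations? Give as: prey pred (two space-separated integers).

Answer: 0 14

Derivation:
Step 1: prey: 39+11-13=37; pred: 7+8-1=14
Step 2: prey: 37+11-25=23; pred: 14+15-2=27
Step 3: prey: 23+6-31=0; pred: 27+18-5=40
Step 4: prey: 0+0-0=0; pred: 40+0-8=32
Step 5: prey: 0+0-0=0; pred: 32+0-6=26
Step 6: prey: 0+0-0=0; pred: 26+0-5=21
Step 7: prey: 0+0-0=0; pred: 21+0-4=17
Step 8: prey: 0+0-0=0; pred: 17+0-3=14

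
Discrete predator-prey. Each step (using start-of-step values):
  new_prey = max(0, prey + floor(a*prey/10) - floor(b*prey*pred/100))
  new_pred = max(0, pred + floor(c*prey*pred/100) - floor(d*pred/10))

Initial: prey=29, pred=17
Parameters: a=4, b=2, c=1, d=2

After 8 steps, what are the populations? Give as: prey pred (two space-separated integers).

Answer: 15 29

Derivation:
Step 1: prey: 29+11-9=31; pred: 17+4-3=18
Step 2: prey: 31+12-11=32; pred: 18+5-3=20
Step 3: prey: 32+12-12=32; pred: 20+6-4=22
Step 4: prey: 32+12-14=30; pred: 22+7-4=25
Step 5: prey: 30+12-15=27; pred: 25+7-5=27
Step 6: prey: 27+10-14=23; pred: 27+7-5=29
Step 7: prey: 23+9-13=19; pred: 29+6-5=30
Step 8: prey: 19+7-11=15; pred: 30+5-6=29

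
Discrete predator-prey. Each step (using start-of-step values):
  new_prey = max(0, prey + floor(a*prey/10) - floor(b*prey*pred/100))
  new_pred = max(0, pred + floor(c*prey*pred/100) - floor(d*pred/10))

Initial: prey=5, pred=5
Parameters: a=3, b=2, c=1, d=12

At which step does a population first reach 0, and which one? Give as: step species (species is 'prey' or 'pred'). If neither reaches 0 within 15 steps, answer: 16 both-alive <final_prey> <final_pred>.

Step 1: prey: 5+1-0=6; pred: 5+0-6=0
First extinction: pred at step 1

Answer: 1 pred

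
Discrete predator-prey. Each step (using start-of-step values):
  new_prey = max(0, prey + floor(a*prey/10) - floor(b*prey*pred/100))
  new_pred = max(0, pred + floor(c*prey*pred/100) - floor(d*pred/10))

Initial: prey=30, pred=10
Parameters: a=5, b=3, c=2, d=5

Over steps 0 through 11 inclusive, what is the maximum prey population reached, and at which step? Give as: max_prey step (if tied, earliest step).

Step 1: prey: 30+15-9=36; pred: 10+6-5=11
Step 2: prey: 36+18-11=43; pred: 11+7-5=13
Step 3: prey: 43+21-16=48; pred: 13+11-6=18
Step 4: prey: 48+24-25=47; pred: 18+17-9=26
Step 5: prey: 47+23-36=34; pred: 26+24-13=37
Step 6: prey: 34+17-37=14; pred: 37+25-18=44
Step 7: prey: 14+7-18=3; pred: 44+12-22=34
Step 8: prey: 3+1-3=1; pred: 34+2-17=19
Step 9: prey: 1+0-0=1; pred: 19+0-9=10
Step 10: prey: 1+0-0=1; pred: 10+0-5=5
Step 11: prey: 1+0-0=1; pred: 5+0-2=3
Max prey = 48 at step 3

Answer: 48 3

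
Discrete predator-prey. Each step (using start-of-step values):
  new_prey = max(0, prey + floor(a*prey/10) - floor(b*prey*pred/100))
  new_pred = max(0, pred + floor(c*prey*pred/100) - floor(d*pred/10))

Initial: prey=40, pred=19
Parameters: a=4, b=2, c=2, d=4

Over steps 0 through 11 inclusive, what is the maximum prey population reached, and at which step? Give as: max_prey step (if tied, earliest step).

Step 1: prey: 40+16-15=41; pred: 19+15-7=27
Step 2: prey: 41+16-22=35; pred: 27+22-10=39
Step 3: prey: 35+14-27=22; pred: 39+27-15=51
Step 4: prey: 22+8-22=8; pred: 51+22-20=53
Step 5: prey: 8+3-8=3; pred: 53+8-21=40
Step 6: prey: 3+1-2=2; pred: 40+2-16=26
Step 7: prey: 2+0-1=1; pred: 26+1-10=17
Step 8: prey: 1+0-0=1; pred: 17+0-6=11
Step 9: prey: 1+0-0=1; pred: 11+0-4=7
Step 10: prey: 1+0-0=1; pred: 7+0-2=5
Step 11: prey: 1+0-0=1; pred: 5+0-2=3
Max prey = 41 at step 1

Answer: 41 1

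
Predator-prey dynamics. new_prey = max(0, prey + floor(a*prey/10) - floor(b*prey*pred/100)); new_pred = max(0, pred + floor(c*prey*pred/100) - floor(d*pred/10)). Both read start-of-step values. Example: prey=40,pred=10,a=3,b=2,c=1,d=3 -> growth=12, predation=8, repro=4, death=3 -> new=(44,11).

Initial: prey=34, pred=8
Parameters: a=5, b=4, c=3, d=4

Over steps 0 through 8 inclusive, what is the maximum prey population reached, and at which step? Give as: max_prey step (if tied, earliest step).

Step 1: prey: 34+17-10=41; pred: 8+8-3=13
Step 2: prey: 41+20-21=40; pred: 13+15-5=23
Step 3: prey: 40+20-36=24; pred: 23+27-9=41
Step 4: prey: 24+12-39=0; pred: 41+29-16=54
Step 5: prey: 0+0-0=0; pred: 54+0-21=33
Step 6: prey: 0+0-0=0; pred: 33+0-13=20
Step 7: prey: 0+0-0=0; pred: 20+0-8=12
Step 8: prey: 0+0-0=0; pred: 12+0-4=8
Max prey = 41 at step 1

Answer: 41 1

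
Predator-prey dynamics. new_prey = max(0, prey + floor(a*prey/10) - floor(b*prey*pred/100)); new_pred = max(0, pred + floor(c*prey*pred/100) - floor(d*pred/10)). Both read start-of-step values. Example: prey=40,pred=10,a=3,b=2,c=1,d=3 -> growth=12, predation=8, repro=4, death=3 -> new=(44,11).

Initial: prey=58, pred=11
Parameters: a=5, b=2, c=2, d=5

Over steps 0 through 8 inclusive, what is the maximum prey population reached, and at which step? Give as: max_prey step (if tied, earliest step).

Step 1: prey: 58+29-12=75; pred: 11+12-5=18
Step 2: prey: 75+37-27=85; pred: 18+27-9=36
Step 3: prey: 85+42-61=66; pred: 36+61-18=79
Step 4: prey: 66+33-104=0; pred: 79+104-39=144
Step 5: prey: 0+0-0=0; pred: 144+0-72=72
Step 6: prey: 0+0-0=0; pred: 72+0-36=36
Step 7: prey: 0+0-0=0; pred: 36+0-18=18
Step 8: prey: 0+0-0=0; pred: 18+0-9=9
Max prey = 85 at step 2

Answer: 85 2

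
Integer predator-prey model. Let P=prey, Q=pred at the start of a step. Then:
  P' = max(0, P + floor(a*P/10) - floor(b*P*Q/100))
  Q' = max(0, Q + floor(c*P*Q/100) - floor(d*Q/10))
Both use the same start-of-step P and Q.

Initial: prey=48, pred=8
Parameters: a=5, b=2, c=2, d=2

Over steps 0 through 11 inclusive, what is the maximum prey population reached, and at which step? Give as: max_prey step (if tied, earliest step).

Answer: 79 2

Derivation:
Step 1: prey: 48+24-7=65; pred: 8+7-1=14
Step 2: prey: 65+32-18=79; pred: 14+18-2=30
Step 3: prey: 79+39-47=71; pred: 30+47-6=71
Step 4: prey: 71+35-100=6; pred: 71+100-14=157
Step 5: prey: 6+3-18=0; pred: 157+18-31=144
Step 6: prey: 0+0-0=0; pred: 144+0-28=116
Step 7: prey: 0+0-0=0; pred: 116+0-23=93
Step 8: prey: 0+0-0=0; pred: 93+0-18=75
Step 9: prey: 0+0-0=0; pred: 75+0-15=60
Step 10: prey: 0+0-0=0; pred: 60+0-12=48
Step 11: prey: 0+0-0=0; pred: 48+0-9=39
Max prey = 79 at step 2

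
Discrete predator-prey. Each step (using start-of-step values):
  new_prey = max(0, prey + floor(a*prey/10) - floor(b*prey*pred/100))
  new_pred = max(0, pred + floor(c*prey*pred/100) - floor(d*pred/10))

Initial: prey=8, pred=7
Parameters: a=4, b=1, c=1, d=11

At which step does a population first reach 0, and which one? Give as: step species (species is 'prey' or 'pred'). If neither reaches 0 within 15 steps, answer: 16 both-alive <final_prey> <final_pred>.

Answer: 1 pred

Derivation:
Step 1: prey: 8+3-0=11; pred: 7+0-7=0
First extinction: pred at step 1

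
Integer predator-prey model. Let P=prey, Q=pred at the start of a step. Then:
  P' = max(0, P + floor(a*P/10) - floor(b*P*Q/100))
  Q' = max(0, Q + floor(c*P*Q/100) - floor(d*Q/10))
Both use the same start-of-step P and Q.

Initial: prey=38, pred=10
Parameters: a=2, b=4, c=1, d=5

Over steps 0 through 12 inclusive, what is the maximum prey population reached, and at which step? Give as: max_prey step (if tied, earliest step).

Step 1: prey: 38+7-15=30; pred: 10+3-5=8
Step 2: prey: 30+6-9=27; pred: 8+2-4=6
Step 3: prey: 27+5-6=26; pred: 6+1-3=4
Step 4: prey: 26+5-4=27; pred: 4+1-2=3
Step 5: prey: 27+5-3=29; pred: 3+0-1=2
Step 6: prey: 29+5-2=32; pred: 2+0-1=1
Step 7: prey: 32+6-1=37; pred: 1+0-0=1
Step 8: prey: 37+7-1=43; pred: 1+0-0=1
Step 9: prey: 43+8-1=50; pred: 1+0-0=1
Step 10: prey: 50+10-2=58; pred: 1+0-0=1
Step 11: prey: 58+11-2=67; pred: 1+0-0=1
Step 12: prey: 67+13-2=78; pred: 1+0-0=1
Max prey = 78 at step 12

Answer: 78 12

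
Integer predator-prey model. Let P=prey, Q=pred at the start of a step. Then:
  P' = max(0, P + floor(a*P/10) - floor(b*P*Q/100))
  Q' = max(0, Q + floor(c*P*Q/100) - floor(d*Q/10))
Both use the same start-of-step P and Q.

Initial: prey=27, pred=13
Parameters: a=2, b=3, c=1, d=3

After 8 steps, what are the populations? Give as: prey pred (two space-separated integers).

Answer: 13 4

Derivation:
Step 1: prey: 27+5-10=22; pred: 13+3-3=13
Step 2: prey: 22+4-8=18; pred: 13+2-3=12
Step 3: prey: 18+3-6=15; pred: 12+2-3=11
Step 4: prey: 15+3-4=14; pred: 11+1-3=9
Step 5: prey: 14+2-3=13; pred: 9+1-2=8
Step 6: prey: 13+2-3=12; pred: 8+1-2=7
Step 7: prey: 12+2-2=12; pred: 7+0-2=5
Step 8: prey: 12+2-1=13; pred: 5+0-1=4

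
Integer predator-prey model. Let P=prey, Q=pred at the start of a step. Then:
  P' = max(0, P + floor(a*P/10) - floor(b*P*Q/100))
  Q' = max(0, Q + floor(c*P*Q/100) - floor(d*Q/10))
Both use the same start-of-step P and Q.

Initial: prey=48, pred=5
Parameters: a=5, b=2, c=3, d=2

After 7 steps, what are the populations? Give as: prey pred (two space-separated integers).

Step 1: prey: 48+24-4=68; pred: 5+7-1=11
Step 2: prey: 68+34-14=88; pred: 11+22-2=31
Step 3: prey: 88+44-54=78; pred: 31+81-6=106
Step 4: prey: 78+39-165=0; pred: 106+248-21=333
Step 5: prey: 0+0-0=0; pred: 333+0-66=267
Step 6: prey: 0+0-0=0; pred: 267+0-53=214
Step 7: prey: 0+0-0=0; pred: 214+0-42=172

Answer: 0 172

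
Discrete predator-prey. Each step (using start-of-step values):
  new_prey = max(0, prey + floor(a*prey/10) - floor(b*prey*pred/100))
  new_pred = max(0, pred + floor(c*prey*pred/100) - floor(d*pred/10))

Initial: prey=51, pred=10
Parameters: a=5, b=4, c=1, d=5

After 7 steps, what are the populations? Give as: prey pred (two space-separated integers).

Answer: 46 21

Derivation:
Step 1: prey: 51+25-20=56; pred: 10+5-5=10
Step 2: prey: 56+28-22=62; pred: 10+5-5=10
Step 3: prey: 62+31-24=69; pred: 10+6-5=11
Step 4: prey: 69+34-30=73; pred: 11+7-5=13
Step 5: prey: 73+36-37=72; pred: 13+9-6=16
Step 6: prey: 72+36-46=62; pred: 16+11-8=19
Step 7: prey: 62+31-47=46; pred: 19+11-9=21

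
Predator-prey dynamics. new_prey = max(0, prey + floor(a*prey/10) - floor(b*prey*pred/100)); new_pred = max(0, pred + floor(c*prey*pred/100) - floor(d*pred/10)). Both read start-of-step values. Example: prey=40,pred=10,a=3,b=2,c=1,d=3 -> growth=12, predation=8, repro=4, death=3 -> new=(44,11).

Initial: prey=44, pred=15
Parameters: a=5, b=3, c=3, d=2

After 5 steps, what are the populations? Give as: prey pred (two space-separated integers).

Answer: 0 71

Derivation:
Step 1: prey: 44+22-19=47; pred: 15+19-3=31
Step 2: prey: 47+23-43=27; pred: 31+43-6=68
Step 3: prey: 27+13-55=0; pred: 68+55-13=110
Step 4: prey: 0+0-0=0; pred: 110+0-22=88
Step 5: prey: 0+0-0=0; pred: 88+0-17=71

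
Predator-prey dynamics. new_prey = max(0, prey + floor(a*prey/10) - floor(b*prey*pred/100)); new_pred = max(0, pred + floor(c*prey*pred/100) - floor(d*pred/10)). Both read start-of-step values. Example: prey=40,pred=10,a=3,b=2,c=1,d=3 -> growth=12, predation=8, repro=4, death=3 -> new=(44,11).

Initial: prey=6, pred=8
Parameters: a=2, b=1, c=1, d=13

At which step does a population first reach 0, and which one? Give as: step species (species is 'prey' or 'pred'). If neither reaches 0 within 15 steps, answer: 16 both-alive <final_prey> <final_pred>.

Answer: 1 pred

Derivation:
Step 1: prey: 6+1-0=7; pred: 8+0-10=0
First extinction: pred at step 1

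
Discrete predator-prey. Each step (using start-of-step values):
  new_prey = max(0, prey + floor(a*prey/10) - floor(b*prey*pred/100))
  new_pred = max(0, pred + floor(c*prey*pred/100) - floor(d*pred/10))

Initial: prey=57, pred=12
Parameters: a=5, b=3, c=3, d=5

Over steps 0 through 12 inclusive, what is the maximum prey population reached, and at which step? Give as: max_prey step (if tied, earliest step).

Answer: 65 1

Derivation:
Step 1: prey: 57+28-20=65; pred: 12+20-6=26
Step 2: prey: 65+32-50=47; pred: 26+50-13=63
Step 3: prey: 47+23-88=0; pred: 63+88-31=120
Step 4: prey: 0+0-0=0; pred: 120+0-60=60
Step 5: prey: 0+0-0=0; pred: 60+0-30=30
Step 6: prey: 0+0-0=0; pred: 30+0-15=15
Step 7: prey: 0+0-0=0; pred: 15+0-7=8
Step 8: prey: 0+0-0=0; pred: 8+0-4=4
Step 9: prey: 0+0-0=0; pred: 4+0-2=2
Step 10: prey: 0+0-0=0; pred: 2+0-1=1
Step 11: prey: 0+0-0=0; pred: 1+0-0=1
Step 12: prey: 0+0-0=0; pred: 1+0-0=1
Max prey = 65 at step 1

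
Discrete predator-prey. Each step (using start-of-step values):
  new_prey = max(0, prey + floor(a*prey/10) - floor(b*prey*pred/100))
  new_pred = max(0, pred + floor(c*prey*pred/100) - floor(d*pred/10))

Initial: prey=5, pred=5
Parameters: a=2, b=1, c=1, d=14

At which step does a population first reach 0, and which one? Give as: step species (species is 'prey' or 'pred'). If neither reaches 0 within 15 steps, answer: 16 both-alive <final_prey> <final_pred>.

Step 1: prey: 5+1-0=6; pred: 5+0-7=0
First extinction: pred at step 1

Answer: 1 pred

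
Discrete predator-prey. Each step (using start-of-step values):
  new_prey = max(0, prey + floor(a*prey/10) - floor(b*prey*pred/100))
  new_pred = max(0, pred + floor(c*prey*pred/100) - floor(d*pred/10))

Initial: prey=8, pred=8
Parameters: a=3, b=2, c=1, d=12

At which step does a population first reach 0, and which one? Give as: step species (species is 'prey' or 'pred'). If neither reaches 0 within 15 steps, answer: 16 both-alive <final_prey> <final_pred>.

Step 1: prey: 8+2-1=9; pred: 8+0-9=0
First extinction: pred at step 1

Answer: 1 pred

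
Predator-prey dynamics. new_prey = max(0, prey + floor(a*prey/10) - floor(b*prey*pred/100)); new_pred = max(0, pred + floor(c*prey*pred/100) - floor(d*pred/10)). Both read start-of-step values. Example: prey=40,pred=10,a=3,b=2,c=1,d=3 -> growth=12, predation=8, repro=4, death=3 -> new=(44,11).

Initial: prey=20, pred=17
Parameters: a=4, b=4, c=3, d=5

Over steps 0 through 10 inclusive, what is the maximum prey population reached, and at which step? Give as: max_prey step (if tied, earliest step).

Step 1: prey: 20+8-13=15; pred: 17+10-8=19
Step 2: prey: 15+6-11=10; pred: 19+8-9=18
Step 3: prey: 10+4-7=7; pred: 18+5-9=14
Step 4: prey: 7+2-3=6; pred: 14+2-7=9
Step 5: prey: 6+2-2=6; pred: 9+1-4=6
Step 6: prey: 6+2-1=7; pred: 6+1-3=4
Step 7: prey: 7+2-1=8; pred: 4+0-2=2
Step 8: prey: 8+3-0=11; pred: 2+0-1=1
Step 9: prey: 11+4-0=15; pred: 1+0-0=1
Step 10: prey: 15+6-0=21; pred: 1+0-0=1
Max prey = 21 at step 10

Answer: 21 10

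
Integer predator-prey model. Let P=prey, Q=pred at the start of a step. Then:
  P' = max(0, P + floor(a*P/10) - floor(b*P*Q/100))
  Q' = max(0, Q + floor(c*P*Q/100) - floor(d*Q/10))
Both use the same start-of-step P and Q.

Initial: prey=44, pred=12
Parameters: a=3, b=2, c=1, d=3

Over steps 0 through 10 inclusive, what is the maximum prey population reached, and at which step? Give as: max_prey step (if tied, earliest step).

Step 1: prey: 44+13-10=47; pred: 12+5-3=14
Step 2: prey: 47+14-13=48; pred: 14+6-4=16
Step 3: prey: 48+14-15=47; pred: 16+7-4=19
Step 4: prey: 47+14-17=44; pred: 19+8-5=22
Step 5: prey: 44+13-19=38; pred: 22+9-6=25
Step 6: prey: 38+11-19=30; pred: 25+9-7=27
Step 7: prey: 30+9-16=23; pred: 27+8-8=27
Step 8: prey: 23+6-12=17; pred: 27+6-8=25
Step 9: prey: 17+5-8=14; pred: 25+4-7=22
Step 10: prey: 14+4-6=12; pred: 22+3-6=19
Max prey = 48 at step 2

Answer: 48 2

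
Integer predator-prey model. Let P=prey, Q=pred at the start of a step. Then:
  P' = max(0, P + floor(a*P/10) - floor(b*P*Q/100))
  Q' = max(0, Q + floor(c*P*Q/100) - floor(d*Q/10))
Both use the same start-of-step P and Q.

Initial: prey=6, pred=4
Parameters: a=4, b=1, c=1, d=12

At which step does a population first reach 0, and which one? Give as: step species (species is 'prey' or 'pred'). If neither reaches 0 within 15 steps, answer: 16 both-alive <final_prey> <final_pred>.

Step 1: prey: 6+2-0=8; pred: 4+0-4=0
First extinction: pred at step 1

Answer: 1 pred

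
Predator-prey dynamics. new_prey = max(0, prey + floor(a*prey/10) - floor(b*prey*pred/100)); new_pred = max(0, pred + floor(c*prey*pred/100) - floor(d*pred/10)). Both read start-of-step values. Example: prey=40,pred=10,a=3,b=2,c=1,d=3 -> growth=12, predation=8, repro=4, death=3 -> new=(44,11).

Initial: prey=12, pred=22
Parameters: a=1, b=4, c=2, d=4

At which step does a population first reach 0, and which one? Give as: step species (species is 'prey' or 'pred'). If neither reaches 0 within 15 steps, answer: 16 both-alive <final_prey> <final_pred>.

Answer: 16 both-alive 1 2

Derivation:
Step 1: prey: 12+1-10=3; pred: 22+5-8=19
Step 2: prey: 3+0-2=1; pred: 19+1-7=13
Step 3: prey: 1+0-0=1; pred: 13+0-5=8
Step 4: prey: 1+0-0=1; pred: 8+0-3=5
Step 5: prey: 1+0-0=1; pred: 5+0-2=3
Step 6: prey: 1+0-0=1; pred: 3+0-1=2
Step 7: prey: 1+0-0=1; pred: 2+0-0=2
Steps 8-15: state stable at prey=1, pred=2 (no change)
No extinction within 15 steps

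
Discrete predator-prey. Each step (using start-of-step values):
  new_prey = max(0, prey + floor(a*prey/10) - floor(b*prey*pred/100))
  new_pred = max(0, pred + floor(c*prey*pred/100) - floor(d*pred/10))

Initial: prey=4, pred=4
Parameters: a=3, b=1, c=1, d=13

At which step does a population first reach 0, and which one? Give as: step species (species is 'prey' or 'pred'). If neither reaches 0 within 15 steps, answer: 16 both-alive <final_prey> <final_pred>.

Answer: 1 pred

Derivation:
Step 1: prey: 4+1-0=5; pred: 4+0-5=0
First extinction: pred at step 1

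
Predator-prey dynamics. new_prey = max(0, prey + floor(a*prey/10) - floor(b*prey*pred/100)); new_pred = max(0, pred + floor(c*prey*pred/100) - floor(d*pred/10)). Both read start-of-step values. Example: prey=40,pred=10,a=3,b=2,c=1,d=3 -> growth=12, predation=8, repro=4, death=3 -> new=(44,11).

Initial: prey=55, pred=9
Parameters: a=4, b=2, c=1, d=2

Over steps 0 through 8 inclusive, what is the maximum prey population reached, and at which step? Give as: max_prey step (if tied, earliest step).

Step 1: prey: 55+22-9=68; pred: 9+4-1=12
Step 2: prey: 68+27-16=79; pred: 12+8-2=18
Step 3: prey: 79+31-28=82; pred: 18+14-3=29
Step 4: prey: 82+32-47=67; pred: 29+23-5=47
Step 5: prey: 67+26-62=31; pred: 47+31-9=69
Step 6: prey: 31+12-42=1; pred: 69+21-13=77
Step 7: prey: 1+0-1=0; pred: 77+0-15=62
Step 8: prey: 0+0-0=0; pred: 62+0-12=50
Max prey = 82 at step 3

Answer: 82 3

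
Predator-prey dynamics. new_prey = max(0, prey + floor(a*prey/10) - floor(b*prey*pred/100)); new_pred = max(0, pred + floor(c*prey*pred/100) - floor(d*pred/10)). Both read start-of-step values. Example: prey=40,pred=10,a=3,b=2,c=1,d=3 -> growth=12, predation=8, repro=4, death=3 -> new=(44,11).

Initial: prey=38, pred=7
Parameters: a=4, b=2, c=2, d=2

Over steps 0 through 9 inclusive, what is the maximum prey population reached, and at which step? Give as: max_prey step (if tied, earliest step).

Answer: 58 3

Derivation:
Step 1: prey: 38+15-5=48; pred: 7+5-1=11
Step 2: prey: 48+19-10=57; pred: 11+10-2=19
Step 3: prey: 57+22-21=58; pred: 19+21-3=37
Step 4: prey: 58+23-42=39; pred: 37+42-7=72
Step 5: prey: 39+15-56=0; pred: 72+56-14=114
Step 6: prey: 0+0-0=0; pred: 114+0-22=92
Step 7: prey: 0+0-0=0; pred: 92+0-18=74
Step 8: prey: 0+0-0=0; pred: 74+0-14=60
Step 9: prey: 0+0-0=0; pred: 60+0-12=48
Max prey = 58 at step 3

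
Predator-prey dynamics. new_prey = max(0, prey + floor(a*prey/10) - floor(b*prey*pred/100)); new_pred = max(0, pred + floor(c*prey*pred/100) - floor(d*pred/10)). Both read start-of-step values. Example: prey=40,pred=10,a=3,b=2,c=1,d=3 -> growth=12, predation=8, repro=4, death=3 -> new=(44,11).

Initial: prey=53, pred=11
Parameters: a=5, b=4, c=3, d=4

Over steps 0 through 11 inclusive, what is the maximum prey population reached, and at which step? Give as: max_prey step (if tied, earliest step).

Step 1: prey: 53+26-23=56; pred: 11+17-4=24
Step 2: prey: 56+28-53=31; pred: 24+40-9=55
Step 3: prey: 31+15-68=0; pred: 55+51-22=84
Step 4: prey: 0+0-0=0; pred: 84+0-33=51
Step 5: prey: 0+0-0=0; pred: 51+0-20=31
Step 6: prey: 0+0-0=0; pred: 31+0-12=19
Step 7: prey: 0+0-0=0; pred: 19+0-7=12
Step 8: prey: 0+0-0=0; pred: 12+0-4=8
Step 9: prey: 0+0-0=0; pred: 8+0-3=5
Step 10: prey: 0+0-0=0; pred: 5+0-2=3
Step 11: prey: 0+0-0=0; pred: 3+0-1=2
Max prey = 56 at step 1

Answer: 56 1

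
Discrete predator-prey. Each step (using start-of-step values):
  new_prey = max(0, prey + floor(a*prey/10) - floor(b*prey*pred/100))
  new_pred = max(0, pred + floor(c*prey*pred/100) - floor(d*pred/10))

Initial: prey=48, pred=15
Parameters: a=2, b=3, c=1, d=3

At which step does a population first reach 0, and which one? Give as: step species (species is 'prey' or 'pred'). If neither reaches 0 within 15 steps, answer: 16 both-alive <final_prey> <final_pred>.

Answer: 16 both-alive 14 3

Derivation:
Step 1: prey: 48+9-21=36; pred: 15+7-4=18
Step 2: prey: 36+7-19=24; pred: 18+6-5=19
Step 3: prey: 24+4-13=15; pred: 19+4-5=18
Step 4: prey: 15+3-8=10; pred: 18+2-5=15
Step 5: prey: 10+2-4=8; pred: 15+1-4=12
Step 6: prey: 8+1-2=7; pred: 12+0-3=9
Step 7: prey: 7+1-1=7; pred: 9+0-2=7
Step 8: prey: 7+1-1=7; pred: 7+0-2=5
Step 9: prey: 7+1-1=7; pred: 5+0-1=4
Step 10: prey: 7+1-0=8; pred: 4+0-1=3
Step 11: prey: 8+1-0=9; pred: 3+0-0=3
Step 12: prey: 9+1-0=10; pred: 3+0-0=3
Step 13: prey: 10+2-0=12; pred: 3+0-0=3
Step 14: prey: 12+2-1=13; pred: 3+0-0=3
Step 15: prey: 13+2-1=14; pred: 3+0-0=3
No extinction within 15 steps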